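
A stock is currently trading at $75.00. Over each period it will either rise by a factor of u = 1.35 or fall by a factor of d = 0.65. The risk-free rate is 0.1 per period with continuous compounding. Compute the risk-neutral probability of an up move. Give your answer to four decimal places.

Risk-neutral probability p = (e^0.1 − 0.65)/(1.35 − 0.65) = 0.4552/0.7000 = 0.6502

p = 0.6502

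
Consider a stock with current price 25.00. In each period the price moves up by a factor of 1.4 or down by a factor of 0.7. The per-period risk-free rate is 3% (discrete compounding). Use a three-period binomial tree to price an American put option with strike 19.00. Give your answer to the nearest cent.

2.22

Risk-neutral probability p = (1 + 0.03 − 0.7)/(1.4 − 0.7) = 0.3300/0.7000 = 0.4714
Terminal stock prices: S_uuu = 68.6, S_uud = 34.3, S_udd = 17.15, S_ddd = 8.575
Terminal payoffs (K − S): max(-49.6, 0) = 0, max(-15.3, 0) = 0, max(1.85, 0) = 1.85, max(10.43, 0) = 10.43
Node uu (S = 49): continuation = 1/1.03·[0.4714·0.0000 + 0.5286·0.0000] = 0.0000; exercise value = 0.0000 ≤ continuation, so V_uu = 0.0000
Node ud (S = 24.5): continuation = 1/1.03·[0.4714·0.0000 + 0.5286·1.8500] = 0.9494; exercise value = 0.0000 ≤ continuation, so V_ud = 0.9494
Node dd (S = 12.25): continuation = 1/1.03·[0.4714·1.8500 + 0.5286·10.4250] = 6.1966; exercise value = 6.7500 > continuation, so V_dd = 6.7500 (exercise)
Node u (S = 35): continuation = 1/1.03·[0.4714·0.0000 + 0.5286·0.9494] = 0.4872; exercise value = 0.0000 ≤ continuation, so V_u = 0.4872
Node d (S = 17.5): continuation = 1/1.03·[0.4714·0.9494 + 0.5286·6.7500] = 3.8985; exercise value = 1.5000 ≤ continuation, so V_d = 3.8985
Node 0 (S = 25): continuation = 1/1.03·[0.4714·0.4872 + 0.5286·3.8985] = 2.2236; exercise value = 0.0000 ≤ continuation, so V_0 = 2.2236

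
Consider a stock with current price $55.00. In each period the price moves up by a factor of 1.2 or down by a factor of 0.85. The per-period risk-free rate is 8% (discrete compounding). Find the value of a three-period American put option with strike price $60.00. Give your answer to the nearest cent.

Risk-neutral probability p = (1 + 0.08 − 0.85)/(1.2 − 0.85) = 0.2300/0.3500 = 0.6571
Terminal stock prices: S_uuu = 95.04, S_uud = 67.32, S_udd = 47.68, S_ddd = 33.78
Terminal payoffs (K − S): max(-35.04, 0) = 0, max(-7.32, 0) = 0, max(12.32, 0) = 12.32, max(26.22, 0) = 26.22
Node uu (S = 79.2): continuation = 1/1.08·[0.6571·0.0000 + 0.3429·0.0000] = 0.0000; exercise value = 0.0000 ≤ continuation, so V_uu = 0.0000
Node ud (S = 56.1): continuation = 1/1.08·[0.6571·0.0000 + 0.3429·12.3150] = 3.9095; exercise value = 3.9000 ≤ continuation, so V_ud = 3.9095
Node dd (S = 39.74): continuation = 1/1.08·[0.6571·12.3150 + 0.3429·26.2231] = 15.8181; exercise value = 20.2625 > continuation, so V_dd = 20.2625 (exercise)
Node u (S = 66): continuation = 1/1.08·[0.6571·0.0000 + 0.3429·3.9095] = 1.2411; exercise value = 0.0000 ≤ continuation, so V_u = 1.2411
Node d (S = 46.75): continuation = 1/1.08·[0.6571·3.9095 + 0.3429·20.2625] = 8.8114; exercise value = 13.2500 > continuation, so V_d = 13.2500 (exercise)
Node 0 (S = 55): continuation = 1/1.08·[0.6571·1.2411 + 0.3429·13.2500] = 4.9615; exercise value = 5.0000 > continuation, so V_0 = 5.0000 (exercise)

$5.00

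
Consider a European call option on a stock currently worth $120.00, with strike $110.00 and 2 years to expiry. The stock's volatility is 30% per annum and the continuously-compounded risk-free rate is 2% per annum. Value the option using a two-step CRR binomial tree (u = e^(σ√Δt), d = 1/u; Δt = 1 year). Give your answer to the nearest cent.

$26.74

CRR parameters: u = e^(σ√Δt) = e^(0.3·√1) = 1.3499, d = 1/u = 0.7408
Per-period rate: rΔt = 0.02·1 = 0.02, so R = e^0.02 = 1.0202
Risk-neutral probability p = (e^0.02 − 0.7408)/(1.3499 − 0.7408) = 0.2794/0.6090 = 0.4587
Terminal stock prices: S_uu = 218.7, S_ud = 120, S_dd = 65.86
Terminal payoffs (S − K): max(108.7, 0) = 108.7, max(10, 0) = 10, max(-44.14, 0) = 0
Node u (S = 162): V_u = e^(−0.02)·[0.4587·108.6543 + 0.5413·10.0000] = 54.1612
Node d (S = 88.9): V_d = e^(−0.02)·[0.4587·10.0000 + 0.5413·0.0000] = 4.4964
Node 0 (S = 120): V_0 = e^(−0.02)·[0.4587·54.1612 + 0.5413·4.4964] = 26.7388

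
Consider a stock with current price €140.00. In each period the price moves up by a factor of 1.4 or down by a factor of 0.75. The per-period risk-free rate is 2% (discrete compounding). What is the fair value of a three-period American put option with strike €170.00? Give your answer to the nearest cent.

€45.96

Risk-neutral probability p = (1 + 0.02 − 0.75)/(1.4 − 0.75) = 0.2700/0.6500 = 0.4154
Terminal stock prices: S_uuu = 384.2, S_uud = 205.8, S_udd = 110.2, S_ddd = 59.06
Terminal payoffs (K − S): max(-214.2, 0) = 0, max(-35.8, 0) = 0, max(59.75, 0) = 59.75, max(110.9, 0) = 110.9
Node uu (S = 274.4): continuation = 1/1.02·[0.4154·0.0000 + 0.5846·0.0000] = 0.0000; exercise value = 0.0000 ≤ continuation, so V_uu = 0.0000
Node ud (S = 147): continuation = 1/1.02·[0.4154·0.0000 + 0.5846·59.7500] = 34.2459; exercise value = 23.0000 ≤ continuation, so V_ud = 34.2459
Node dd (S = 78.75): continuation = 1/1.02·[0.4154·59.7500 + 0.5846·110.9375] = 87.9167; exercise value = 91.2500 > continuation, so V_dd = 91.2500 (exercise)
Node u (S = 196): continuation = 1/1.02·[0.4154·0.0000 + 0.5846·34.2459] = 19.6281; exercise value = 0.0000 ≤ continuation, so V_u = 19.6281
Node d (S = 105): continuation = 1/1.02·[0.4154·34.2459 + 0.5846·91.2500] = 66.2464; exercise value = 65.0000 ≤ continuation, so V_d = 66.2464
Node 0 (S = 140): continuation = 1/1.02·[0.4154·19.6281 + 0.5846·66.2464] = 45.9626; exercise value = 30.0000 ≤ continuation, so V_0 = 45.9626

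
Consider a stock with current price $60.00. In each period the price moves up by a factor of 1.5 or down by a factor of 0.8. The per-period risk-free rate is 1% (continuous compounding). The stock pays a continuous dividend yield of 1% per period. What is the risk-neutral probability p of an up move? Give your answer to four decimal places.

p = 0.2857

Per-period risk-free factor R = e^0.01 = 1.0101; dividend-adjusted growth = e^(0.01−0.01) = 1.0000.
Risk-neutral probability p = (1.0000 − 0.8)/(1.5 − 0.8) = 0.2000/0.7000 = 0.2857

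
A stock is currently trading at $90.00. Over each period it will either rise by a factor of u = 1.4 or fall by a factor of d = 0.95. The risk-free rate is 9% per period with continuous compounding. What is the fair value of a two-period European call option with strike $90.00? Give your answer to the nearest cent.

$18.21

Risk-neutral probability p = (e^0.09 − 0.95)/(1.4 − 0.95) = 0.1442/0.4500 = 0.3204
Terminal stock prices: S_uu = 176.4, S_ud = 119.7, S_dd = 81.22
Terminal payoffs (S − K): max(86.4, 0) = 86.4, max(29.7, 0) = 29.7, max(-8.775, 0) = 0
Node u (S = 126): V_u = e^(−0.09)·[0.3204·86.4000 + 0.6796·29.7000] = 43.7462
Node d (S = 85.5): V_d = e^(−0.09)·[0.3204·29.7000 + 0.6796·0.0000] = 8.6965
Node 0 (S = 90): V_0 = e^(−0.09)·[0.3204·43.7462 + 0.6796·8.6965] = 18.2110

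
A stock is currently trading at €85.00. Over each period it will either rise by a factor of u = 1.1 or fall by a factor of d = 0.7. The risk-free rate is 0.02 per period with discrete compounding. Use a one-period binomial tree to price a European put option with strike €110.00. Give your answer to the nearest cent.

€22.84

Risk-neutral probability p = (1 + 0.02 − 0.7)/(1.1 − 0.7) = 0.3200/0.4000 = 0.8000
Terminal stock prices: S_u = 93.5, S_d = 59.5
Terminal payoffs (K − S): max(16.5, 0) = 16.5, max(50.5, 0) = 50.5
Node 0 (S = 85): V_0 = 1/1.02·[0.8000·16.5000 + 0.2000·50.5000] = 22.8431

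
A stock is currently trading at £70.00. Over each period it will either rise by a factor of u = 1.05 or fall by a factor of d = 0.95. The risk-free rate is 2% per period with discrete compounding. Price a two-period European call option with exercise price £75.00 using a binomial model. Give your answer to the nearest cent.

Risk-neutral probability p = (1 + 0.02 − 0.95)/(1.05 − 0.95) = 0.0700/0.1000 = 0.7000
Terminal stock prices: S_uu = 77.17, S_ud = 69.83, S_dd = 63.17
Terminal payoffs (S − K): max(2.175, 0) = 2.175, max(-5.175, 0) = 0, max(-11.83, 0) = 0
Node u (S = 73.5): V_u = 1/1.02·[0.7000·2.1750 + 0.3000·0.0000] = 1.4926
Node d (S = 66.5): V_d = 1/1.02·[0.7000·0.0000 + 0.3000·0.0000] = 0.0000
Node 0 (S = 70): V_0 = 1/1.02·[0.7000·1.4926 + 0.3000·0.0000] = 1.0244

£1.02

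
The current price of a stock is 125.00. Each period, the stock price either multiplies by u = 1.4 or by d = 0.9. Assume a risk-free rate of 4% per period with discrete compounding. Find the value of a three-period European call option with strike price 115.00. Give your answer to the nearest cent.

Risk-neutral probability p = (1 + 0.04 − 0.9)/(1.4 − 0.9) = 0.1400/0.5000 = 0.2800
Terminal stock prices: S_uuu = 343, S_uud = 220.5, S_udd = 141.8, S_ddd = 91.13
Terminal payoffs (S − K): max(228, 0) = 228, max(105.5, 0) = 105.5, max(26.75, 0) = 26.75, max(-23.87, 0) = 0
Node uu (S = 245): V_uu = 1/1.04·[0.2800·228.0000 + 0.7200·105.5000] = 134.4231
Node ud (S = 157.5): V_ud = 1/1.04·[0.2800·105.5000 + 0.7200·26.7500] = 46.9231
Node dd (S = 101.2): V_dd = 1/1.04·[0.2800·26.7500 + 0.7200·0.0000] = 7.2019
Node u (S = 175): V_u = 1/1.04·[0.2800·134.4231 + 0.7200·46.9231] = 68.6760
Node d (S = 112.5): V_d = 1/1.04·[0.2800·46.9231 + 0.7200·7.2019] = 17.6191
Node 0 (S = 125): V_0 = 1/1.04·[0.2800·68.6760 + 0.7200·17.6191] = 30.6875

30.69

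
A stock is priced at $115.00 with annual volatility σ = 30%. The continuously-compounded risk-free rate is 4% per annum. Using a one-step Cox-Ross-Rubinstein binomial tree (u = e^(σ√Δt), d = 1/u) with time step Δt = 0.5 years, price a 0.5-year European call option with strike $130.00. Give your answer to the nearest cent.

CRR parameters: u = e^(σ√Δt) = e^(0.3·√0.5) = 1.2363, d = 1/u = 0.8089
Per-period rate: rΔt = 0.04·0.5 = 0.02, so R = e^0.02 = 1.0202
Risk-neutral probability p = (e^0.02 − 0.8089)/(1.2363 − 0.8089) = 0.2113/0.4275 = 0.4944
Terminal stock prices: S_u = 142.2, S_d = 93.02
Terminal payoffs (S − K): max(12.18, 0) = 12.18, max(-36.98, 0) = 0
Node 0 (S = 115): V_0 = e^(−0.02)·[0.4944·12.1758 + 0.5056·0.0000] = 5.9008

$5.90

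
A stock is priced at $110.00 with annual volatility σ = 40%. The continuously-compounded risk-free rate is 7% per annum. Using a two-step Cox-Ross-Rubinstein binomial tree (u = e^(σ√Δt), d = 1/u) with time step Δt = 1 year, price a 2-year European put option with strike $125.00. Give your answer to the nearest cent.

CRR parameters: u = e^(σ√Δt) = e^(0.4·√1) = 1.4918, d = 1/u = 0.6703
Per-period rate: rΔt = 0.07·1 = 0.07, so R = e^0.07 = 1.0725
Risk-neutral probability p = (e^0.07 − 0.6703)/(1.4918 − 0.6703) = 0.4022/0.8215 = 0.4896
Terminal stock prices: S_uu = 244.8, S_ud = 110, S_dd = 49.43
Terminal payoffs (K − S): max(-119.8, 0) = 0, max(15, 0) = 15, max(75.57, 0) = 75.57
Node u (S = 164.1): V_u = e^(−0.07)·[0.4896·0.0000 + 0.5104·15.0000] = 7.1388
Node d (S = 73.74): V_d = e^(−0.07)·[0.4896·15.0000 + 0.5104·75.5738] = 42.8140
Node 0 (S = 110): V_0 = e^(−0.07)·[0.4896·7.1388 + 0.5104·42.8140] = 23.6346

$23.63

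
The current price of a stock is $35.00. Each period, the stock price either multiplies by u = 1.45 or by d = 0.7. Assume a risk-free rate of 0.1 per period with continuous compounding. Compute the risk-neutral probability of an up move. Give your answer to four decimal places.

p = 0.5402

Risk-neutral probability p = (e^0.1 − 0.7)/(1.45 − 0.7) = 0.4052/0.7500 = 0.5402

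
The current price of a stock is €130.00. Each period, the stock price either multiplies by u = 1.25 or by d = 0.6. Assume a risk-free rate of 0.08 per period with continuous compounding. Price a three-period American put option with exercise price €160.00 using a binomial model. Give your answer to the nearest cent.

€33.82

Risk-neutral probability p = (e^0.08 − 0.6)/(1.25 − 0.6) = 0.4833/0.6500 = 0.7435
Terminal stock prices: S_uuu = 253.9, S_uud = 121.9, S_udd = 58.5, S_ddd = 28.08
Terminal payoffs (K − S): max(-93.91, 0) = 0, max(38.12, 0) = 38.12, max(101.5, 0) = 101.5, max(131.9, 0) = 131.9
Node uu (S = 203.1): continuation = e^(−0.08)·[0.7435·0.0000 + 0.2565·38.1250] = 9.0266; exercise value = 0.0000 ≤ continuation, so V_uu = 9.0266
Node ud (S = 97.5): continuation = e^(−0.08)·[0.7435·38.1250 + 0.2565·101.5000] = 50.1986; exercise value = 62.5000 > continuation, so V_ud = 62.5000 (exercise)
Node dd (S = 46.8): continuation = e^(−0.08)·[0.7435·101.5000 + 0.2565·131.9200] = 100.8986; exercise value = 113.2000 > continuation, so V_dd = 113.2000 (exercise)
Node u (S = 162.5): continuation = e^(−0.08)·[0.7435·9.0266 + 0.2565·62.5000] = 20.9931; exercise value = 0.0000 ≤ continuation, so V_u = 20.9931
Node d (S = 78): continuation = e^(−0.08)·[0.7435·62.5000 + 0.2565·113.2000] = 69.6986; exercise value = 82.0000 > continuation, so V_d = 82.0000 (exercise)
Node 0 (S = 130): continuation = e^(−0.08)·[0.7435·20.9931 + 0.2565·82.0000] = 33.8232; exercise value = 30.0000 ≤ continuation, so V_0 = 33.8232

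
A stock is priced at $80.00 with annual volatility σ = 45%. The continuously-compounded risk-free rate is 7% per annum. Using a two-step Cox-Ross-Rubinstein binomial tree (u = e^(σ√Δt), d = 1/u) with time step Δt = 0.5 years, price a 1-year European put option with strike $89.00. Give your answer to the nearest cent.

$16.13

CRR parameters: u = e^(σ√Δt) = e^(0.45·√0.5) = 1.3746, d = 1/u = 0.7275
Per-period rate: rΔt = 0.07·0.5 = 0.035, so R = e^0.035 = 1.0356
Risk-neutral probability p = (e^0.035 − 0.7275)/(1.3746 − 0.7275) = 0.3082/0.6472 = 0.4762
Terminal stock prices: S_uu = 151.2, S_ud = 80, S_dd = 42.34
Terminal payoffs (K − S): max(-62.17, 0) = 0, max(9, 0) = 9, max(46.66, 0) = 46.66
Node u (S = 110): V_u = e^(−0.035)·[0.4762·0.0000 + 0.5238·9.0000] = 4.5525
Node d (S = 58.2): V_d = e^(−0.035)·[0.4762·9.0000 + 0.5238·46.6643] = 27.7422
Node 0 (S = 80): V_0 = e^(−0.035)·[0.4762·4.5525 + 0.5238·27.7422] = 16.1259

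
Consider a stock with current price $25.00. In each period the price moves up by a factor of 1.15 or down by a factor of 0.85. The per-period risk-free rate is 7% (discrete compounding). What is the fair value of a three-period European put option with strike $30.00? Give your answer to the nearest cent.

$2.07

Risk-neutral probability p = (1 + 0.07 − 0.85)/(1.15 − 0.85) = 0.2200/0.3000 = 0.7333
Terminal stock prices: S_uuu = 38.02, S_uud = 28.1, S_udd = 20.77, S_ddd = 15.35
Terminal payoffs (K − S): max(-8.022, 0) = 0, max(1.897, 0) = 1.897, max(9.228, 0) = 9.228, max(14.65, 0) = 14.65
Node uu (S = 33.06): V_uu = 1/1.07·[0.7333·0.0000 + 0.2667·1.8969] = 0.4727
Node ud (S = 24.44): V_ud = 1/1.07·[0.7333·1.8969 + 0.2667·9.2281] = 3.5999
Node dd (S = 18.06): V_dd = 1/1.07·[0.7333·9.2281 + 0.2667·14.6469] = 9.9749
Node u (S = 28.75): V_u = 1/1.07·[0.7333·0.4727 + 0.2667·3.5999] = 1.2212
Node d (S = 21.25): V_d = 1/1.07·[0.7333·3.5999 + 0.2667·9.9749] = 4.9532
Node 0 (S = 25): V_0 = 1/1.07·[0.7333·1.2212 + 0.2667·4.9532] = 2.0714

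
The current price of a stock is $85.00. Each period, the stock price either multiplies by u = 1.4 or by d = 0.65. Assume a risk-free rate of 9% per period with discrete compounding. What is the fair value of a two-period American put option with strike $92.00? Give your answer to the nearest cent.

Risk-neutral probability p = (1 + 0.09 − 0.65)/(1.4 − 0.65) = 0.4400/0.7500 = 0.5867
Terminal stock prices: S_uu = 166.6, S_ud = 77.35, S_dd = 35.91
Terminal payoffs (K − S): max(-74.6, 0) = 0, max(14.65, 0) = 14.65, max(56.09, 0) = 56.09
Node u (S = 119): continuation = 1/1.09·[0.5867·0.0000 + 0.4133·14.6500] = 5.5554; exercise value = 0.0000 ≤ continuation, so V_u = 5.5554
Node d (S = 55.25): continuation = 1/1.09·[0.5867·14.6500 + 0.4133·56.0875] = 29.1537; exercise value = 36.7500 > continuation, so V_d = 36.7500 (exercise)
Node 0 (S = 85): continuation = 1/1.09·[0.5867·5.5554 + 0.4133·36.7500] = 16.9258; exercise value = 7.0000 ≤ continuation, so V_0 = 16.9258

$16.93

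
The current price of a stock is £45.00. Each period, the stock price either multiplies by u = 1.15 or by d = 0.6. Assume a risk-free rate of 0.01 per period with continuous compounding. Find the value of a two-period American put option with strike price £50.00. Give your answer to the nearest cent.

Risk-neutral probability p = (e^0.01 − 0.6)/(1.15 − 0.6) = 0.4101/0.5500 = 0.7455
Terminal stock prices: S_uu = 59.51, S_ud = 31.05, S_dd = 16.2
Terminal payoffs (K − S): max(-9.512, 0) = 0, max(18.95, 0) = 18.95, max(33.8, 0) = 33.8
Node u (S = 51.75): continuation = e^(−0.01)·[0.7455·0.0000 + 0.2545·18.9500] = 4.7739; exercise value = 0.0000 ≤ continuation, so V_u = 4.7739
Node d (S = 27): continuation = e^(−0.01)·[0.7455·18.9500 + 0.2545·33.8000] = 22.5025; exercise value = 23.0000 > continuation, so V_d = 23.0000 (exercise)
Node 0 (S = 45): continuation = e^(−0.01)·[0.7455·4.7739 + 0.2545·23.0000] = 9.3180; exercise value = 5.0000 ≤ continuation, so V_0 = 9.3180

£9.32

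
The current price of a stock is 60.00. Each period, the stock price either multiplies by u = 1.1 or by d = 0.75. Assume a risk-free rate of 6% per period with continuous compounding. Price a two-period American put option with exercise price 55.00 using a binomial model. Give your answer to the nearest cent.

1.50

Risk-neutral probability p = (e^0.06 − 0.75)/(1.1 − 0.75) = 0.3118/0.3500 = 0.8910
Terminal stock prices: S_uu = 72.6, S_ud = 49.5, S_dd = 33.75
Terminal payoffs (K − S): max(-17.6, 0) = 0, max(5.5, 0) = 5.5, max(21.25, 0) = 21.25
Node u (S = 66): continuation = e^(−0.06)·[0.8910·0.0000 + 0.1090·5.5000] = 0.5648; exercise value = 0.0000 ≤ continuation, so V_u = 0.5648
Node d (S = 45): continuation = e^(−0.06)·[0.8910·5.5000 + 0.1090·21.2500] = 6.7970; exercise value = 10.0000 > continuation, so V_d = 10.0000 (exercise)
Node 0 (S = 60): continuation = e^(−0.06)·[0.8910·0.5648 + 0.1090·10.0000] = 1.5008; exercise value = 0.0000 ≤ continuation, so V_0 = 1.5008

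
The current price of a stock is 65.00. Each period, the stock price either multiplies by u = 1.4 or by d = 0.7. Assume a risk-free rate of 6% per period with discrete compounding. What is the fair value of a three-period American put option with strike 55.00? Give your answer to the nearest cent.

Risk-neutral probability p = (1 + 0.06 − 0.7)/(1.4 − 0.7) = 0.3600/0.7000 = 0.5143
Terminal stock prices: S_uuu = 178.4, S_uud = 89.18, S_udd = 44.59, S_ddd = 22.29
Terminal payoffs (K − S): max(-123.4, 0) = 0, max(-34.18, 0) = 0, max(10.41, 0) = 10.41, max(32.71, 0) = 32.71
Node uu (S = 127.4): continuation = 1/1.06·[0.5143·0.0000 + 0.4857·0.0000] = 0.0000; exercise value = 0.0000 ≤ continuation, so V_uu = 0.0000
Node ud (S = 63.7): continuation = 1/1.06·[0.5143·0.0000 + 0.4857·10.4100] = 4.7701; exercise value = 0.0000 ≤ continuation, so V_ud = 4.7701
Node dd (S = 31.85): continuation = 1/1.06·[0.5143·10.4100 + 0.4857·32.7050] = 20.0368; exercise value = 23.1500 > continuation, so V_dd = 23.1500 (exercise)
Node u (S = 91): continuation = 1/1.06·[0.5143·0.0000 + 0.4857·4.7701] = 2.1858; exercise value = 0.0000 ≤ continuation, so V_u = 2.1858
Node d (S = 45.5): continuation = 1/1.06·[0.5143·4.7701 + 0.4857·23.1500] = 12.9221; exercise value = 9.5000 ≤ continuation, so V_d = 12.9221
Node 0 (S = 65): continuation = 1/1.06·[0.5143·2.1858 + 0.4857·12.9221] = 6.9817; exercise value = 0.0000 ≤ continuation, so V_0 = 6.9817

6.98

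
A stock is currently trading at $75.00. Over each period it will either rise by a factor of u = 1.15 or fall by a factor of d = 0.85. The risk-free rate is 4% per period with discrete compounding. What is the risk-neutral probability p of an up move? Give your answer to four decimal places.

p = 0.6333

Risk-neutral probability p = (1 + 0.04 − 0.85)/(1.15 − 0.85) = 0.1900/0.3000 = 0.6333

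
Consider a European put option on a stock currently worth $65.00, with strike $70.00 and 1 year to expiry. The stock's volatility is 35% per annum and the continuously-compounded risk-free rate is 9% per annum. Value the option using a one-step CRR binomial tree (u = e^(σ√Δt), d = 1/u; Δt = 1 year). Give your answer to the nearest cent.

$10.06

CRR parameters: u = e^(σ√Δt) = e^(0.35·√1) = 1.4191, d = 1/u = 0.7047
Per-period rate: rΔt = 0.09·1 = 0.09, so R = e^0.09 = 1.0942
Risk-neutral probability p = (e^0.09 − 0.7047)/(1.4191 − 0.7047) = 0.3895/0.7144 = 0.5452
Terminal stock prices: S_u = 92.24, S_d = 45.8
Terminal payoffs (K − S): max(-22.24, 0) = 0, max(24.2, 0) = 24.2
Node 0 (S = 65): V_0 = e^(−0.09)·[0.5452·0.0000 + 0.4548·24.1953] = 10.0567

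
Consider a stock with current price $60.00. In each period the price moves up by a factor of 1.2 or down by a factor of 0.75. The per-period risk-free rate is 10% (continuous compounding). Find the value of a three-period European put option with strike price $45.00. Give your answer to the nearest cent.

$0.49

Risk-neutral probability p = (e^0.1 − 0.75)/(1.2 − 0.75) = 0.3552/0.4500 = 0.7893
Terminal stock prices: S_uuu = 103.7, S_uud = 64.8, S_udd = 40.5, S_ddd = 25.31
Terminal payoffs (K − S): max(-58.68, 0) = 0, max(-19.8, 0) = 0, max(4.5, 0) = 4.5, max(19.69, 0) = 19.69
Node uu (S = 86.4): V_uu = e^(−0.1)·[0.7893·0.0000 + 0.2107·0.0000] = 0.0000
Node ud (S = 54): V_ud = e^(−0.1)·[0.7893·0.0000 + 0.2107·4.5000] = 0.8580
Node dd (S = 33.75): V_dd = e^(−0.1)·[0.7893·4.5000 + 0.2107·19.6875] = 6.9677
Node u (S = 72): V_u = e^(−0.1)·[0.7893·0.0000 + 0.2107·0.8580] = 0.1636
Node d (S = 45): V_d = e^(−0.1)·[0.7893·0.8580 + 0.2107·6.9677] = 1.9414
Node 0 (S = 60): V_0 = e^(−0.1)·[0.7893·0.1636 + 0.2107·1.9414] = 0.4870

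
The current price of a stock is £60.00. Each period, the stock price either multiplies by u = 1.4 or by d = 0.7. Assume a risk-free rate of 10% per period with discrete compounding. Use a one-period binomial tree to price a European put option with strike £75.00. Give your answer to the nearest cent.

Risk-neutral probability p = (1 + 0.1 − 0.7)/(1.4 − 0.7) = 0.4000/0.7000 = 0.5714
Terminal stock prices: S_u = 84, S_d = 42
Terminal payoffs (K − S): max(-9, 0) = 0, max(33, 0) = 33
Node 0 (S = 60): V_0 = 1/1.1·[0.5714·0.0000 + 0.4286·33.0000] = 12.8571

£12.86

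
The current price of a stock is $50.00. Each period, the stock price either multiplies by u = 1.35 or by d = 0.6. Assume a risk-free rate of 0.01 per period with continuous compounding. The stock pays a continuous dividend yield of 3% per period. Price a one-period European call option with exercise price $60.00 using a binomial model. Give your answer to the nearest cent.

Per-period risk-free factor R = e^0.01 = 1.0101; dividend-adjusted growth = e^(0.01−0.03) = 0.9802.
Risk-neutral probability p = (0.9802 − 0.6)/(1.35 − 0.6) = 0.3802/0.7500 = 0.5069
Terminal stock prices: S_u = 67.5, S_d = 30
Terminal payoffs (S − K): max(7.5, 0) = 7.5, max(-30, 0) = 0
Node 0 (S = 50): V_0 = e^(−0.01)·[0.5069·7.5000 + 0.4931·0.0000] = 3.7642

$3.76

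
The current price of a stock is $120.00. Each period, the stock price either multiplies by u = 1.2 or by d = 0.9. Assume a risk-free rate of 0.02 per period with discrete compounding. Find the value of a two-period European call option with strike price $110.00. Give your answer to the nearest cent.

$18.70

Risk-neutral probability p = (1 + 0.02 − 0.9)/(1.2 − 0.9) = 0.1200/0.3000 = 0.4000
Terminal stock prices: S_uu = 172.8, S_ud = 129.6, S_dd = 97.2
Terminal payoffs (S − K): max(62.8, 0) = 62.8, max(19.6, 0) = 19.6, max(-12.8, 0) = 0
Node u (S = 144): V_u = 1/1.02·[0.4000·62.8000 + 0.6000·19.6000] = 36.1569
Node d (S = 108): V_d = 1/1.02·[0.4000·19.6000 + 0.6000·0.0000] = 7.6863
Node 0 (S = 120): V_0 = 1/1.02·[0.4000·36.1569 + 0.6000·7.6863] = 18.7005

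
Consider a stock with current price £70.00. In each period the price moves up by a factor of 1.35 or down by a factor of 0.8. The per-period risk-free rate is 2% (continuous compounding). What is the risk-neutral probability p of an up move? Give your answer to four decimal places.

p = 0.4004

Risk-neutral probability p = (e^0.02 − 0.8)/(1.35 − 0.8) = 0.2202/0.5500 = 0.4004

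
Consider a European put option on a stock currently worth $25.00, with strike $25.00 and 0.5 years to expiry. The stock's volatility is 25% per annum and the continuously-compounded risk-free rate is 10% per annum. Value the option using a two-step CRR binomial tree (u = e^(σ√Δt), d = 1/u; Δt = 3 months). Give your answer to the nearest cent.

CRR parameters: u = e^(σ√Δt) = e^(0.25·√0.25) = 1.1331, d = 1/u = 0.8825
Per-period rate: rΔt = 0.1·0.25 = 0.025, so R = e^0.025 = 1.0253
Risk-neutral probability p = (e^0.025 − 0.8825)/(1.1331 − 0.8825) = 0.1428/0.2507 = 0.5698
Terminal stock prices: S_uu = 32.1, S_ud = 25, S_dd = 19.47
Terminal payoffs (K − S): max(-7.101, 0) = 0, max(0, 0) = 0, max(5.53, 0) = 5.53
Node u (S = 28.33): V_u = e^(−0.025)·[0.5698·0.0000 + 0.4302·0.0000] = 0.0000
Node d (S = 22.06): V_d = e^(−0.025)·[0.5698·0.0000 + 0.4302·5.5300] = 2.3203
Node 0 (S = 25): V_0 = e^(−0.025)·[0.5698·0.0000 + 0.4302·2.3203] = 0.9736

$0.97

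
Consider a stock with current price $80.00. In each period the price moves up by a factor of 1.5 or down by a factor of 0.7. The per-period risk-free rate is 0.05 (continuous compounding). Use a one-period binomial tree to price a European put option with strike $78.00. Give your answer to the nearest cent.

$11.74

Risk-neutral probability p = (e^0.05 − 0.7)/(1.5 − 0.7) = 0.3513/0.8000 = 0.4391
Terminal stock prices: S_u = 120, S_d = 56
Terminal payoffs (K − S): max(-42, 0) = 0, max(22, 0) = 22
Node 0 (S = 80): V_0 = e^(−0.05)·[0.4391·0.0000 + 0.5609·22.0000] = 11.7382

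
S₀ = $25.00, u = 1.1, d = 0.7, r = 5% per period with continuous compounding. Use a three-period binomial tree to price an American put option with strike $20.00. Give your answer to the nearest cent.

$0.36

Risk-neutral probability p = (e^0.05 − 0.7)/(1.1 − 0.7) = 0.3513/0.4000 = 0.8782
Terminal stock prices: S_uuu = 33.28, S_uud = 21.18, S_udd = 13.47, S_ddd = 8.575
Terminal payoffs (K − S): max(-13.28, 0) = 0, max(-1.175, 0) = 0, max(6.525, 0) = 6.525, max(11.43, 0) = 11.43
Node uu (S = 30.25): continuation = e^(−0.05)·[0.8782·0.0000 + 0.1218·0.0000] = 0.0000; exercise value = 0.0000 ≤ continuation, so V_uu = 0.0000
Node ud (S = 19.25): continuation = e^(−0.05)·[0.8782·0.0000 + 0.1218·6.5250] = 0.7561; exercise value = 0.7500 ≤ continuation, so V_ud = 0.7561
Node dd (S = 12.25): continuation = e^(−0.05)·[0.8782·6.5250 + 0.1218·11.4250] = 6.7746; exercise value = 7.7500 > continuation, so V_dd = 7.7500 (exercise)
Node u (S = 27.5): continuation = e^(−0.05)·[0.8782·0.0000 + 0.1218·0.7561] = 0.0876; exercise value = 0.0000 ≤ continuation, so V_u = 0.0876
Node d (S = 17.5): continuation = e^(−0.05)·[0.8782·0.7561 + 0.1218·7.7500] = 1.5297; exercise value = 2.5000 > continuation, so V_d = 2.5000 (exercise)
Node 0 (S = 25): continuation = e^(−0.05)·[0.8782·0.0876 + 0.1218·2.5000] = 0.3629; exercise value = 0.0000 ≤ continuation, so V_0 = 0.3629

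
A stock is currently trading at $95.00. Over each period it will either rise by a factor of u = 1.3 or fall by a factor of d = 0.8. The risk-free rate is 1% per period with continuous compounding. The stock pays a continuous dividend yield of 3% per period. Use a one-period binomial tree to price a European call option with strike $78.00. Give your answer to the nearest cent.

Per-period risk-free factor R = e^0.01 = 1.0101; dividend-adjusted growth = e^(0.01−0.03) = 0.9802.
Risk-neutral probability p = (0.9802 − 0.8)/(1.3 − 0.8) = 0.1802/0.5000 = 0.3604
Terminal stock prices: S_u = 123.5, S_d = 76
Terminal payoffs (S − K): max(45.5, 0) = 45.5, max(-2, 0) = 0
Node 0 (S = 95): V_0 = e^(−0.01)·[0.3604·45.5000 + 0.6396·0.0000] = 16.2349

$16.23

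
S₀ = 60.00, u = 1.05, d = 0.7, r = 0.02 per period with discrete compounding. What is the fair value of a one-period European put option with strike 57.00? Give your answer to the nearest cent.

Risk-neutral probability p = (1 + 0.02 − 0.7)/(1.05 − 0.7) = 0.3200/0.3500 = 0.9143
Terminal stock prices: S_u = 63, S_d = 42
Terminal payoffs (K − S): max(-6, 0) = 0, max(15, 0) = 15
Node 0 (S = 60): V_0 = 1/1.02·[0.9143·0.0000 + 0.0857·15.0000] = 1.2605

1.26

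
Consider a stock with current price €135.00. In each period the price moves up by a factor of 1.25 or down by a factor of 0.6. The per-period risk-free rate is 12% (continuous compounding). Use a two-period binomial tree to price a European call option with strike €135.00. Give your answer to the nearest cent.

€39.34

Risk-neutral probability p = (e^0.12 − 0.6)/(1.25 − 0.6) = 0.5275/0.6500 = 0.8115
Terminal stock prices: S_uu = 210.9, S_ud = 101.2, S_dd = 48.6
Terminal payoffs (S − K): max(75.94, 0) = 75.94, max(-33.75, 0) = 0, max(-86.4, 0) = 0
Node u (S = 168.8): V_u = e^(−0.12)·[0.8115·75.9375 + 0.1885·0.0000] = 54.6572
Node d (S = 81): V_d = e^(−0.12)·[0.8115·0.0000 + 0.1885·0.0000] = 0.0000
Node 0 (S = 135): V_0 = e^(−0.12)·[0.8115·54.6572 + 0.1885·0.0000] = 39.3404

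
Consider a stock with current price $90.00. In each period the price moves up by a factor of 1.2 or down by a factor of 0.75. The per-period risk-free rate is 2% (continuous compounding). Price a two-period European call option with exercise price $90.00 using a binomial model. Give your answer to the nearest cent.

Risk-neutral probability p = (e^0.02 − 0.75)/(1.2 − 0.75) = 0.2702/0.4500 = 0.6004
Terminal stock prices: S_uu = 129.6, S_ud = 81, S_dd = 50.62
Terminal payoffs (S − K): max(39.6, 0) = 39.6, max(-9, 0) = 0, max(-39.38, 0) = 0
Node u (S = 108): V_u = e^(−0.02)·[0.6004·39.6000 + 0.3996·0.0000] = 23.3069
Node d (S = 67.5): V_d = e^(−0.02)·[0.6004·0.0000 + 0.3996·0.0000] = 0.0000
Node 0 (S = 90): V_0 = e^(−0.02)·[0.6004·23.3069 + 0.3996·0.0000] = 13.7174

$13.72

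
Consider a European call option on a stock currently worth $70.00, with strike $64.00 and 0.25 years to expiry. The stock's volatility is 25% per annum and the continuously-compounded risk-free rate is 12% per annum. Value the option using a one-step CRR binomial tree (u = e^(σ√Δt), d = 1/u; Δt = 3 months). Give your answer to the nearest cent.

$8.78

CRR parameters: u = e^(σ√Δt) = e^(0.25·√0.25) = 1.1331, d = 1/u = 0.8825
Per-period rate: rΔt = 0.12·0.25 = 0.03, so R = e^0.03 = 1.0305
Risk-neutral probability p = (e^0.03 − 0.8825)/(1.1331 − 0.8825) = 0.1480/0.2507 = 0.5903
Terminal stock prices: S_u = 79.32, S_d = 61.77
Terminal payoffs (S − K): max(15.32, 0) = 15.32, max(-2.225, 0) = 0
Node 0 (S = 70): V_0 = e^(−0.03)·[0.5903·15.3204 + 0.4097·0.0000] = 8.7762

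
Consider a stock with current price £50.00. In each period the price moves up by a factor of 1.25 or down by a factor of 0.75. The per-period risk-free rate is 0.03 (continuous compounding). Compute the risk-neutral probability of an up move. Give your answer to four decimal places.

p = 0.5609

Risk-neutral probability p = (e^0.03 − 0.75)/(1.25 − 0.75) = 0.2805/0.5000 = 0.5609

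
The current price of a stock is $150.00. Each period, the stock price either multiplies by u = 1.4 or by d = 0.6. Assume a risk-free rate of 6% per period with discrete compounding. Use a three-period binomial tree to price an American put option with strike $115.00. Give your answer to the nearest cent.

Risk-neutral probability p = (1 + 0.06 − 0.6)/(1.4 − 0.6) = 0.4600/0.8000 = 0.5750
Terminal stock prices: S_uuu = 411.6, S_uud = 176.4, S_udd = 75.6, S_ddd = 32.4
Terminal payoffs (K − S): max(-296.6, 0) = 0, max(-61.4, 0) = 0, max(39.4, 0) = 39.4, max(82.6, 0) = 82.6
Node uu (S = 294): continuation = 1/1.06·[0.5750·0.0000 + 0.4250·0.0000] = 0.0000; exercise value = 0.0000 ≤ continuation, so V_uu = 0.0000
Node ud (S = 126): continuation = 1/1.06·[0.5750·0.0000 + 0.4250·39.4000] = 15.7972; exercise value = 0.0000 ≤ continuation, so V_ud = 15.7972
Node dd (S = 54): continuation = 1/1.06·[0.5750·39.4000 + 0.4250·82.6000] = 54.4906; exercise value = 61.0000 > continuation, so V_dd = 61.0000 (exercise)
Node u (S = 210): continuation = 1/1.06·[0.5750·0.0000 + 0.4250·15.7972] = 6.3338; exercise value = 0.0000 ≤ continuation, so V_u = 6.3338
Node d (S = 90): continuation = 1/1.06·[0.5750·15.7972 + 0.4250·61.0000] = 33.0268; exercise value = 25.0000 ≤ continuation, so V_d = 33.0268
Node 0 (S = 150): continuation = 1/1.06·[0.5750·6.3338 + 0.4250·33.0268] = 16.6776; exercise value = 0.0000 ≤ continuation, so V_0 = 16.6776

$16.68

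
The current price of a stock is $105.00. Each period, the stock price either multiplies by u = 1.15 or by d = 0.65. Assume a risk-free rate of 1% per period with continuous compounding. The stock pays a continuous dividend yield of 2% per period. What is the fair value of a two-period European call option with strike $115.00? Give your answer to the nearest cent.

$10.82

Per-period risk-free factor R = e^0.01 = 1.0101; dividend-adjusted growth = e^(0.01−0.02) = 0.9900.
Risk-neutral probability p = (0.9900 − 0.65)/(1.15 − 0.65) = 0.3400/0.5000 = 0.6801
Terminal stock prices: S_uu = 138.9, S_ud = 78.49, S_dd = 44.36
Terminal payoffs (S − K): max(23.86, 0) = 23.86, max(-36.51, 0) = 0, max(-70.64, 0) = 0
Node u (S = 120.7): V_u = e^(−0.01)·[0.6801·23.8625 + 0.3199·0.0000] = 16.0674
Node d (S = 68.25): V_d = e^(−0.01)·[0.6801·0.0000 + 0.3199·0.0000] = 0.0000
Node 0 (S = 105): V_0 = e^(−0.01)·[0.6801·16.0674 + 0.3199·0.0000] = 10.8187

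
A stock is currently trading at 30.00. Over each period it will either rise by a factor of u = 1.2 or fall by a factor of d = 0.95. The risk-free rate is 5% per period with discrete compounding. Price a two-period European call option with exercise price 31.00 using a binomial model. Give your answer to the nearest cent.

Risk-neutral probability p = (1 + 0.05 − 0.95)/(1.2 − 0.95) = 0.1000/0.2500 = 0.4000
Terminal stock prices: S_uu = 43.2, S_ud = 34.2, S_dd = 27.07
Terminal payoffs (S − K): max(12.2, 0) = 12.2, max(3.2, 0) = 3.2, max(-3.925, 0) = 0
Node u (S = 36): V_u = 1/1.05·[0.4000·12.2000 + 0.6000·3.2000] = 6.4762
Node d (S = 28.5): V_d = 1/1.05·[0.4000·3.2000 + 0.6000·0.0000] = 1.2190
Node 0 (S = 30): V_0 = 1/1.05·[0.4000·6.4762 + 0.6000·1.2190] = 3.1637

3.16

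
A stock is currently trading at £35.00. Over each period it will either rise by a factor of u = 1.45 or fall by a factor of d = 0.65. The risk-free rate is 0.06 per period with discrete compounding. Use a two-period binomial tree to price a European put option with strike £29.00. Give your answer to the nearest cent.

Risk-neutral probability p = (1 + 0.06 − 0.65)/(1.45 − 0.65) = 0.4100/0.8000 = 0.5125
Terminal stock prices: S_uu = 73.59, S_ud = 32.99, S_dd = 14.79
Terminal payoffs (K − S): max(-44.59, 0) = 0, max(-3.988, 0) = 0, max(14.21, 0) = 14.21
Node u (S = 50.75): V_u = 1/1.06·[0.5125·0.0000 + 0.4875·0.0000] = 0.0000
Node d (S = 22.75): V_d = 1/1.06·[0.5125·0.0000 + 0.4875·14.2125] = 6.5364
Node 0 (S = 35): V_0 = 1/1.06·[0.5125·0.0000 + 0.4875·6.5364] = 3.0061

£3.01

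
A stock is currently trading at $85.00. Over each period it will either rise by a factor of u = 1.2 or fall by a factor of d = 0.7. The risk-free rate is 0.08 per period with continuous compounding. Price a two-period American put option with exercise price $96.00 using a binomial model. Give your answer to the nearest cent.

$11.62

Risk-neutral probability p = (e^0.08 − 0.7)/(1.2 − 0.7) = 0.3833/0.5000 = 0.7666
Terminal stock prices: S_uu = 122.4, S_ud = 71.4, S_dd = 41.65
Terminal payoffs (K − S): max(-26.4, 0) = 0, max(24.6, 0) = 24.6, max(54.35, 0) = 54.35
Node u (S = 102): continuation = e^(−0.08)·[0.7666·0.0000 + 0.2334·24.6000] = 5.3008; exercise value = 0.0000 ≤ continuation, so V_u = 5.3008
Node d (S = 59.5): continuation = e^(−0.08)·[0.7666·24.6000 + 0.2334·54.3500] = 29.1192; exercise value = 36.5000 > continuation, so V_d = 36.5000 (exercise)
Node 0 (S = 85): continuation = e^(−0.08)·[0.7666·5.3008 + 0.2334·36.5000] = 11.6160; exercise value = 11.0000 ≤ continuation, so V_0 = 11.6160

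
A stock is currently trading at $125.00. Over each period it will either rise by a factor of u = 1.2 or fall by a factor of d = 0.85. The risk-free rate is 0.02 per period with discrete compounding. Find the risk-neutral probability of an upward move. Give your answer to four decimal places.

p = 0.4857

Risk-neutral probability p = (1 + 0.02 − 0.85)/(1.2 − 0.85) = 0.1700/0.3500 = 0.4857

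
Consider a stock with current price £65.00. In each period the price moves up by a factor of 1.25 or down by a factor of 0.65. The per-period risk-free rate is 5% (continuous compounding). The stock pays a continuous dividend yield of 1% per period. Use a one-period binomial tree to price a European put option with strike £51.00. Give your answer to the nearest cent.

Per-period risk-free factor R = e^0.05 = 1.0513; dividend-adjusted growth = e^(0.05−0.01) = 1.0408.
Risk-neutral probability p = (1.0408 − 0.65)/(1.25 − 0.65) = 0.3908/0.6000 = 0.6514
Terminal stock prices: S_u = 81.25, S_d = 42.25
Terminal payoffs (K − S): max(-30.25, 0) = 0, max(8.75, 0) = 8.75
Node 0 (S = 65): V_0 = e^(−0.05)·[0.6514·0.0000 + 0.3486·8.7500] = 2.9019

£2.90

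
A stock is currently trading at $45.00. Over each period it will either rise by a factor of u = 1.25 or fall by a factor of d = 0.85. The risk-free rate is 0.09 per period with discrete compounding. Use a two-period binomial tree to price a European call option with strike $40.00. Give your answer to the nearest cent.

$12.34

Risk-neutral probability p = (1 + 0.09 − 0.85)/(1.25 − 0.85) = 0.2400/0.4000 = 0.6000
Terminal stock prices: S_uu = 70.31, S_ud = 47.81, S_dd = 32.51
Terminal payoffs (S − K): max(30.31, 0) = 30.31, max(7.812, 0) = 7.812, max(-7.488, 0) = 0
Node u (S = 56.25): V_u = 1/1.09·[0.6000·30.3125 + 0.4000·7.8125] = 19.5528
Node d (S = 38.25): V_d = 1/1.09·[0.6000·7.8125 + 0.4000·0.0000] = 4.3005
Node 0 (S = 45): V_0 = 1/1.09·[0.6000·19.5528 + 0.4000·4.3005] = 12.3411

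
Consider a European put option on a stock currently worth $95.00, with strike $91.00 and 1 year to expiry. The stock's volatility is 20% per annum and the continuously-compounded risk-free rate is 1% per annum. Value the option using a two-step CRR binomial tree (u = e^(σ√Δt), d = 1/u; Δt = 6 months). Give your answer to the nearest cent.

$5.15

CRR parameters: u = e^(σ√Δt) = e^(0.2·√0.5) = 1.1519, d = 1/u = 0.8681
Per-period rate: rΔt = 0.01·0.5 = 0.005, so R = e^0.005 = 1.0050
Risk-neutral probability p = (e^0.005 − 0.8681)/(1.1519 − 0.8681) = 0.1369/0.2838 = 0.4824
Terminal stock prices: S_uu = 126.1, S_ud = 95, S_dd = 71.6
Terminal payoffs (K − S): max(-35.06, 0) = 0, max(-4, 0) = 0, max(19.4, 0) = 19.4
Node u (S = 109.4): V_u = e^(−0.005)·[0.4824·0.0000 + 0.5176·0.0000] = 0.0000
Node d (S = 82.47): V_d = e^(−0.005)·[0.4824·0.0000 + 0.5176·19.4044] = 9.9943
Node 0 (S = 95): V_0 = e^(−0.005)·[0.4824·0.0000 + 0.5176·9.9943] = 5.1476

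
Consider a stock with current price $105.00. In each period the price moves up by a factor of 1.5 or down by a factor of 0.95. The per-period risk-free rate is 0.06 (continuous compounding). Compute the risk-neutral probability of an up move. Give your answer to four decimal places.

Risk-neutral probability p = (e^0.06 − 0.95)/(1.5 − 0.95) = 0.1118/0.5500 = 0.2033

p = 0.2033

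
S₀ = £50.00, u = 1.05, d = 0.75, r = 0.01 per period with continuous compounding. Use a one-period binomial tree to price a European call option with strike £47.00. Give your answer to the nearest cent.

£4.72

Risk-neutral probability p = (e^0.01 − 0.75)/(1.05 − 0.75) = 0.2601/0.3000 = 0.8668
Terminal stock prices: S_u = 52.5, S_d = 37.5
Terminal payoffs (S − K): max(5.5, 0) = 5.5, max(-9.5, 0) = 0
Node 0 (S = 50): V_0 = e^(−0.01)·[0.8668·5.5000 + 0.1332·0.0000] = 4.7201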